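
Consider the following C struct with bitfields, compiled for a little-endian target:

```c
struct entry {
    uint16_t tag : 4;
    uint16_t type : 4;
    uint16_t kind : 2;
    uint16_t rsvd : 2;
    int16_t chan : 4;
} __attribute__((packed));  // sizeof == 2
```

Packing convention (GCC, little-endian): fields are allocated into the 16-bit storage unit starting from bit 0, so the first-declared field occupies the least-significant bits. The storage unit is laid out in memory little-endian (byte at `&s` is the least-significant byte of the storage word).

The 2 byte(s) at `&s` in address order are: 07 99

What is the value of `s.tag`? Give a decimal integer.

[0]=0x07 [1]=0x99 (little-endian) → word 0x9907
tag:4 @ bit 0 → (0x9907>>0)&0xf = 0x7  ←
type:4 @ bit 4 → (0x9907>>4)&0xf = 0x0
kind:2 @ bit 8 → (0x9907>>8)&0x3 = 0x1
rsvd:2 @ bit 10 → (0x9907>>10)&0x3 = 0x2
chan:4 @ bit 12 → (0x9907>>12)&0xf = 0x9

7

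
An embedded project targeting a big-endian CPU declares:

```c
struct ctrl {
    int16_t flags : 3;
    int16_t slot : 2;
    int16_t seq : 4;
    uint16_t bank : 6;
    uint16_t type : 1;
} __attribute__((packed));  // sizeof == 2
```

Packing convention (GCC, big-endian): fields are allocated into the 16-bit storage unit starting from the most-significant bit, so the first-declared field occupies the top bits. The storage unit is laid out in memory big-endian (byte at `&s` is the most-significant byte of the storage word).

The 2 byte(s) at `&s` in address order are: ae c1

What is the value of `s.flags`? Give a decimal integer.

-3

[0]=0xae [1]=0xc1 (big-endian) → word 0xaec1
flags [13+:3] = (word>>13) & 0x7 = 5  ←
slot [11+:2] = (word>>11) & 0x3 = 1
seq [7+:4] = (word>>7) & 0xf = 13
bank [1+:6] = (word>>1) & 0x3f = 32
type [0+:1] = (word>>0) & 0x1 = 1
flags signed 3b, MSB=1: 5 - 8 = -3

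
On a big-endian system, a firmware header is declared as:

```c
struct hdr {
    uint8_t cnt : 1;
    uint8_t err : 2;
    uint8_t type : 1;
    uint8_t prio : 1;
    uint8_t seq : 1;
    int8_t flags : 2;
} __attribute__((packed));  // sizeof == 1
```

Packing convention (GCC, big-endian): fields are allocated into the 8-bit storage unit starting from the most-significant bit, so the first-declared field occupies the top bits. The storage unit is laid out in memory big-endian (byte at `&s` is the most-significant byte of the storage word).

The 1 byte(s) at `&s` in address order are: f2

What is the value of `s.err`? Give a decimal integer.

[0]=0xf2 (big-endian) → word 0xf2
cnt [7+:1] = (word>>7) & 0x1 = 1
err [5+:2] = (word>>5) & 0x3 = 3  ←
type [4+:1] = (word>>4) & 0x1 = 1
prio [3+:1] = (word>>3) & 0x1 = 0
seq [2+:1] = (word>>2) & 0x1 = 0
flags [0+:2] = (word>>0) & 0x3 = 2

3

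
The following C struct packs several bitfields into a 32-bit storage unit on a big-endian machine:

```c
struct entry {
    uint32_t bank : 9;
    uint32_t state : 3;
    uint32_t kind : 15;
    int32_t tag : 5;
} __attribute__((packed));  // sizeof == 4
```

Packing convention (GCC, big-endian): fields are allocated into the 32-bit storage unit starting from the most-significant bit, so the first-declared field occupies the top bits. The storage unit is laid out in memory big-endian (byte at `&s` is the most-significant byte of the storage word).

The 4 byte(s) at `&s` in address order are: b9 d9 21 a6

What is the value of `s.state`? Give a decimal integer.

[0]=0xb9 [1]=0xd9 [2]=0x21 [3]=0xa6 (big-endian) → word 0xb9d921a6
bank:9 @ bit 23 → (0xb9d921a6>>23)&0x1ff = 0x173
state:3 @ bit 20 → (0xb9d921a6>>20)&0x7 = 0x5  ←
kind:15 @ bit 5 → (0xb9d921a6>>5)&0x7fff = 0x490d
tag:5 @ bit 0 → (0xb9d921a6>>0)&0x1f = 0x6

5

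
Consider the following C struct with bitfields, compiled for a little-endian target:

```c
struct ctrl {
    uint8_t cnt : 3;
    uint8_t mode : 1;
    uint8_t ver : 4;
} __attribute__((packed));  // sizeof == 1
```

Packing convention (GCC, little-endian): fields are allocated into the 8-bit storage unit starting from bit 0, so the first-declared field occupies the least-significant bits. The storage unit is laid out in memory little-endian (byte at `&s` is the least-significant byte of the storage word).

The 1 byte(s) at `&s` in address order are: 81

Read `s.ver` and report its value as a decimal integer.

8

[0]=0x81 (little-endian) → word 0x81
cnt [0+:3] = (word>>0) & 0x7 = 1
mode [3+:1] = (word>>3) & 0x1 = 0
ver [4+:4] = (word>>4) & 0xf = 8  ←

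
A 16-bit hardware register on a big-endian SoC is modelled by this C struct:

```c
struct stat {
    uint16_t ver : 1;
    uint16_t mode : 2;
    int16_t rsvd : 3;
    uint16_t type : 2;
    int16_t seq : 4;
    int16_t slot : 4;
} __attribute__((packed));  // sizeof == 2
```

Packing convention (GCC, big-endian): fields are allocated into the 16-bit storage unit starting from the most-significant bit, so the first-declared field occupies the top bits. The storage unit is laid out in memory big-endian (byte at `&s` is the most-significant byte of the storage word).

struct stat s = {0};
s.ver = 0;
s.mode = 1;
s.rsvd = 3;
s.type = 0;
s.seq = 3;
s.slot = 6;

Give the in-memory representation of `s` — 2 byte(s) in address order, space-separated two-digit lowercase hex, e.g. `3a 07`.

2c 36

ver:1 = 0 → 0x0 << 15 → word 0x0000
mode:2 = 1 → 0x1 << 13 → word 0x2000
rsvd:3 = 3 → 0x3 << 10 → word 0x2c00
type:2 = 0 → 0x0 << 8 → word 0x2c00
seq:4 = 3 → 0x3 << 4 → word 0x2c30
slot:4 = 6 → 0x6 << 0 → word 0x2c36
word = 0x2c36 → big-endian bytes:
  [0]=0x2c  [1]=0x36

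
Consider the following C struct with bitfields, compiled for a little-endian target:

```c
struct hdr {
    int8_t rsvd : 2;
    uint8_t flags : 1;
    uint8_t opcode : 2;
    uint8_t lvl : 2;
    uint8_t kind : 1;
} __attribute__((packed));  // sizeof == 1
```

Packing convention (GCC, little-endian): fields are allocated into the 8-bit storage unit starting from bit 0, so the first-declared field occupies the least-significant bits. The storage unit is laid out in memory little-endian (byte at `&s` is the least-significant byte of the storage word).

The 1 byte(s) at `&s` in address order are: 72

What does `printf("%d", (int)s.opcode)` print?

[0]=0x72 (little-endian) → word 0x72
rsvd [0+:2] = (word>>0) & 0x3 = 2
flags [2+:1] = (word>>2) & 0x1 = 0
opcode [3+:2] = (word>>3) & 0x3 = 2  ←
lvl [5+:2] = (word>>5) & 0x3 = 3
kind [7+:1] = (word>>7) & 0x1 = 0

2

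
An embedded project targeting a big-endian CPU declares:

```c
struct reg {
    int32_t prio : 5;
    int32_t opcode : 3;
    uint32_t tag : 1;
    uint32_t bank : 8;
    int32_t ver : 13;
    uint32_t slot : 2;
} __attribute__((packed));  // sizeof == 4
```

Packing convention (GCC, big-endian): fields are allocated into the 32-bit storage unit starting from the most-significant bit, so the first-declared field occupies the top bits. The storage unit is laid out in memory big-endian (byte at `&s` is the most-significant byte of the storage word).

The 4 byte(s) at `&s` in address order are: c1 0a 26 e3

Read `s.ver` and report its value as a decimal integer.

2488

[0]=0xc1 [1]=0x0a [2]=0x26 [3]=0xe3 (big-endian) → word 0xc10a26e3
prio:5 @ bit 27 → (0xc10a26e3>>27)&0x1f = 0x18
opcode:3 @ bit 24 → (0xc10a26e3>>24)&0x7 = 0x1
tag:1 @ bit 23 → (0xc10a26e3>>23)&0x1 = 0x0
bank:8 @ bit 15 → (0xc10a26e3>>15)&0xff = 0x14
ver:13 @ bit 2 → (0xc10a26e3>>2)&0x1fff = 0x9b8  ←
slot:2 @ bit 0 → (0xc10a26e3>>0)&0x3 = 0x3
ver signed 13b, MSB=0: value = 2488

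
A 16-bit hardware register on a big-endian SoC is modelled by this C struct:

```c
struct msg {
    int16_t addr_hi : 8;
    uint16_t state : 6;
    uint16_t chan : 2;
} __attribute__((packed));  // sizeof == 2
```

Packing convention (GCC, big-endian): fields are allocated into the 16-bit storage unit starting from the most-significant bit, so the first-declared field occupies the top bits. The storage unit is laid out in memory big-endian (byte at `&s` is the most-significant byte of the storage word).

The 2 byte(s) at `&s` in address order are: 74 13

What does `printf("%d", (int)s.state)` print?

[0]=0x74 [1]=0x13 (big-endian) → word 0x7413
addr_hi [8+:8] = (word>>8) & 0xff = 116
state [2+:6] = (word>>2) & 0x3f = 4  ←
chan [0+:2] = (word>>0) & 0x3 = 3

4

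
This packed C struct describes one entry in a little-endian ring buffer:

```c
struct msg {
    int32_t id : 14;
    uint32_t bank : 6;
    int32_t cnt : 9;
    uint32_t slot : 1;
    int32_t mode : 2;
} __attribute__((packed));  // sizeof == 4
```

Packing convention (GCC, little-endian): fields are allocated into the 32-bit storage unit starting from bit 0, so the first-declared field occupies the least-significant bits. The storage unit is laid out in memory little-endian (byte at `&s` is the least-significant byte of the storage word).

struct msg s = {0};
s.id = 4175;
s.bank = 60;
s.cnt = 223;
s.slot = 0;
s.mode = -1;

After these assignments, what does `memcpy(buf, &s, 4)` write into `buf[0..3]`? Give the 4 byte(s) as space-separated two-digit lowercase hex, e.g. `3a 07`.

[0+:14] id=4175 & 0x3fff = 0x104f; word=0x0000104f
[14+:6] bank=60 & 0x3f = 0x3c; word=0x000f104f
[20+:9] cnt=223 & 0x1ff = 0xdf; word=0x0dff104f
[29+:1] slot=0 & 0x1 = 0x0; word=0x0dff104f
[30+:2] mode=-1 & 0x3 = 0x3; word=0xcdff104f
word = 0xcdff104f → little-endian bytes:
  [0]=0x4f  [1]=0x10  [2]=0xff  [3]=0xcd

4f 10 ff cd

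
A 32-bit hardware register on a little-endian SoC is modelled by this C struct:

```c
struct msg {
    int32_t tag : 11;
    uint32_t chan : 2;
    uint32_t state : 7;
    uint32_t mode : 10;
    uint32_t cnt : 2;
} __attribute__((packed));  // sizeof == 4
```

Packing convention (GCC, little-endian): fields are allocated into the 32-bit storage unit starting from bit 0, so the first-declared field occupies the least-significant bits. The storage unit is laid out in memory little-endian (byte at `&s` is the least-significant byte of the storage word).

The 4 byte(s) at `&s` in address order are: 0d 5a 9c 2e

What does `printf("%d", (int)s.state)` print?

98

[0]=0x0d [1]=0x5a [2]=0x9c [3]=0x2e (little-endian) → word 0x2e9c5a0d
tag:11 @ bit 0 → (0x2e9c5a0d>>0)&0x7ff = 0x20d
chan:2 @ bit 11 → (0x2e9c5a0d>>11)&0x3 = 0x3
state:7 @ bit 13 → (0x2e9c5a0d>>13)&0x7f = 0x62  ←
mode:10 @ bit 20 → (0x2e9c5a0d>>20)&0x3ff = 0x2e9
cnt:2 @ bit 30 → (0x2e9c5a0d>>30)&0x3 = 0x0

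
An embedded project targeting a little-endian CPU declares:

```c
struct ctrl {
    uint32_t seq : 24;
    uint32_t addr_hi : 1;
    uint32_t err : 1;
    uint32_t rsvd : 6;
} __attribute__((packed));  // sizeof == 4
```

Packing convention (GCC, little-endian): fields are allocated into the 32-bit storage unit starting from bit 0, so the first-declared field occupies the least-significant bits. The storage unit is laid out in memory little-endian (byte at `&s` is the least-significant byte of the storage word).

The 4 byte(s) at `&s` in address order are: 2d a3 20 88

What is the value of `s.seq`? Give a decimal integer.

2138925

[0]=0x2d [1]=0xa3 [2]=0x20 [3]=0x88 (little-endian) → word 0x8820a32d
seq [0+:24] = (word>>0) & 0xffffff = 2138925  ←
addr_hi [24+:1] = (word>>24) & 0x1 = 0
err [25+:1] = (word>>25) & 0x1 = 0
rsvd [26+:6] = (word>>26) & 0x3f = 34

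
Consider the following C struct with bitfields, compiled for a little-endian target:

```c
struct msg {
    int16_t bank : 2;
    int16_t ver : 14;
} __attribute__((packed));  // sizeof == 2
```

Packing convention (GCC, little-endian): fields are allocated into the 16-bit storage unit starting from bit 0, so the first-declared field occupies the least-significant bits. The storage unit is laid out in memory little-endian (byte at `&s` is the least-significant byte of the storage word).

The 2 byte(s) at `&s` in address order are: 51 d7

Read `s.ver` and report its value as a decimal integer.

[0]=0x51 [1]=0xd7 (little-endian) → word 0xd751
bank:2 @ bit 0 → (0xd751>>0)&0x3 = 0x1
ver:14 @ bit 2 → (0xd751>>2)&0x3fff = 0x35d4  ←
ver signed 14b, MSB=1: 13780 - 16384 = -2604

-2604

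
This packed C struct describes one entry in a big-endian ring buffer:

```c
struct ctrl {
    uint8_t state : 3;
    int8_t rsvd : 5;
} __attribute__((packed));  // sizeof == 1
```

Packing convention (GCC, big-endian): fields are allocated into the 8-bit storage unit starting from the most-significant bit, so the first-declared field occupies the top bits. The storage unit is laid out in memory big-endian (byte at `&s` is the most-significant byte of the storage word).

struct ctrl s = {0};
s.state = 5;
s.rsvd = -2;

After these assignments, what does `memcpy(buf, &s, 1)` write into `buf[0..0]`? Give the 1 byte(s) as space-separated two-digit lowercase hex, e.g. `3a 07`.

state (3b) val=5 bits=0x5 at bit 5: 0xa0
rsvd (5b) val=-2 bits=0x1e at bit 0: 0xbe
word = 0xbe → big-endian bytes:
  [0]=0xbe

be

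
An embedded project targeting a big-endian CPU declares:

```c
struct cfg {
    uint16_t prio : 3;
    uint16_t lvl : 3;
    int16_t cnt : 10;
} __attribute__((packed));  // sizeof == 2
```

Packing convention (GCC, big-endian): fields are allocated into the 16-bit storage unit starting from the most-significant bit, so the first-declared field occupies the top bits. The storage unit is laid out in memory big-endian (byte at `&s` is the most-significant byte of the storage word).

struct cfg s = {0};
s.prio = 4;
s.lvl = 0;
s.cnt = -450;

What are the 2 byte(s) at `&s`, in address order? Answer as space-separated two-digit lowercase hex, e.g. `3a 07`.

82 3e

[13+:3] prio=4 & 0x7 = 0x4; word=0x8000
[10+:3] lvl=0 & 0x7 = 0x0; word=0x8000
[0+:10] cnt=-450 & 0x3ff = 0x23e; word=0x823e
word = 0x823e → big-endian bytes:
  [0]=0x82  [1]=0x3e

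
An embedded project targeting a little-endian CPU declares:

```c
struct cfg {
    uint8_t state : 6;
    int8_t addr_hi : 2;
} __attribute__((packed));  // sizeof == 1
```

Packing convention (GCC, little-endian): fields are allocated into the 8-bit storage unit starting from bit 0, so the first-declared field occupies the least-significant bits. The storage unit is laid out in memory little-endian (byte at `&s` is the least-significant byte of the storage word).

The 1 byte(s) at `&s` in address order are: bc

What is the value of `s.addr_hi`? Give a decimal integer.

[0]=0xbc (little-endian) → word 0xbc
state [0+:6] = (word>>0) & 0x3f = 60
addr_hi [6+:2] = (word>>6) & 0x3 = 2  ←
addr_hi signed 2b, MSB=1: 2 - 4 = -2

-2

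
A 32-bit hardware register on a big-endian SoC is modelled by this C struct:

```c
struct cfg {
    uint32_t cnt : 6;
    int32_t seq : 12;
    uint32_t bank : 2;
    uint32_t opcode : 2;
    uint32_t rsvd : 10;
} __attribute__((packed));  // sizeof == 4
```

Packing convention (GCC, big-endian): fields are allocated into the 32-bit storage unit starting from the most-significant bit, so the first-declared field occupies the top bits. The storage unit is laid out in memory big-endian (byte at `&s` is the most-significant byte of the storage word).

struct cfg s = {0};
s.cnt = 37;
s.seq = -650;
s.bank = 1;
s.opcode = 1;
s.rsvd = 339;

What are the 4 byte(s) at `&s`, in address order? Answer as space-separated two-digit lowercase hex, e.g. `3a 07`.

cnt (6b) val=37 bits=0x25 at bit 26: 0x94000000
seq (12b) val=-650 bits=0xd76 at bit 14: 0x975d8000
bank (2b) val=1 bits=0x1 at bit 12: 0x975d9000
opcode (2b) val=1 bits=0x1 at bit 10: 0x975d9400
rsvd (10b) val=339 bits=0x153 at bit 0: 0x975d9553
word = 0x975d9553 → big-endian bytes:
  [0]=0x97  [1]=0x5d  [2]=0x95  [3]=0x53

97 5d 95 53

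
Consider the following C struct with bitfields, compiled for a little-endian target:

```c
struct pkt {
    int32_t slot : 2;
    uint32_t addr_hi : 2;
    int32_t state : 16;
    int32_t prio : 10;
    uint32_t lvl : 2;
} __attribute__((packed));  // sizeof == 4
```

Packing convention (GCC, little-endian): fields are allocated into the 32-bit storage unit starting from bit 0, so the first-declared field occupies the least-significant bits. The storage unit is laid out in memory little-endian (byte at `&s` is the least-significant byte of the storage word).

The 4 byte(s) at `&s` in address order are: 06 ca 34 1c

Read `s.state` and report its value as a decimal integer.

19616

[0]=0x06 [1]=0xca [2]=0x34 [3]=0x1c (little-endian) → word 0x1c34ca06
slot [0+:2] = (word>>0) & 0x3 = 2
addr_hi [2+:2] = (word>>2) & 0x3 = 1
state [4+:16] = (word>>4) & 0xffff = 19616  ←
prio [20+:10] = (word>>20) & 0x3ff = 451
lvl [30+:2] = (word>>30) & 0x3 = 0
state signed 16b, MSB=0: value = 19616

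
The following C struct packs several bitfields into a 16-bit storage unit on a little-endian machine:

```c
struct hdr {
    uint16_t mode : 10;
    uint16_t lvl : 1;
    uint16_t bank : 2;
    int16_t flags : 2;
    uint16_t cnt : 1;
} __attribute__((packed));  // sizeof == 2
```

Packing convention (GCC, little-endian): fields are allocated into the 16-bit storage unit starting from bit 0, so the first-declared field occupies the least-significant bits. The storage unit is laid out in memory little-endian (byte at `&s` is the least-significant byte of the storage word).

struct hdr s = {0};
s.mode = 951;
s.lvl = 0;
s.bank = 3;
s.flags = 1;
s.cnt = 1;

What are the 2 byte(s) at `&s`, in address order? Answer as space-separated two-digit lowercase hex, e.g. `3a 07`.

mode:10 = 951 → 0x3b7 << 0 → word 0x03b7
lvl:1 = 0 → 0x0 << 10 → word 0x03b7
bank:2 = 3 → 0x3 << 11 → word 0x1bb7
flags:2 = 1 → 0x1 << 13 → word 0x3bb7
cnt:1 = 1 → 0x1 << 15 → word 0xbbb7
word = 0xbbb7 → little-endian bytes:
  [0]=0xb7  [1]=0xbb

b7 bb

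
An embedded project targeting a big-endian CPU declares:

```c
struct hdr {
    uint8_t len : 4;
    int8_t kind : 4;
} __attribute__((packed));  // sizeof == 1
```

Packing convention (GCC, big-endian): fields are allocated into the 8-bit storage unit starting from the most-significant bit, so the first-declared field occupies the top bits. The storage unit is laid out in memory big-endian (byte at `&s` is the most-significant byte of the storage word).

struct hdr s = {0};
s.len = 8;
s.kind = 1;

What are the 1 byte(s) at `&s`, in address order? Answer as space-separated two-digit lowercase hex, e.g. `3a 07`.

len (4b) val=8 bits=0x8 at bit 4: 0x80
kind (4b) val=1 bits=0x1 at bit 0: 0x81
word = 0x81 → big-endian bytes:
  [0]=0x81

81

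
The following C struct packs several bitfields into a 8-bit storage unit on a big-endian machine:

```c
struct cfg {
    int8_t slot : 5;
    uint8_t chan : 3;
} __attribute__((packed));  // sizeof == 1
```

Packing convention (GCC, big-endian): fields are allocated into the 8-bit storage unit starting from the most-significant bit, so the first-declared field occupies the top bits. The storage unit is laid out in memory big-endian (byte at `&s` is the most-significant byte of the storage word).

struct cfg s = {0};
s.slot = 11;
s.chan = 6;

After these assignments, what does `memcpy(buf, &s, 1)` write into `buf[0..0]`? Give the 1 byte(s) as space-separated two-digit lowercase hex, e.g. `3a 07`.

5e

slot (5b) val=11 bits=0xb at bit 3: 0x58
chan (3b) val=6 bits=0x6 at bit 0: 0x5e
word = 0x5e → big-endian bytes:
  [0]=0x5e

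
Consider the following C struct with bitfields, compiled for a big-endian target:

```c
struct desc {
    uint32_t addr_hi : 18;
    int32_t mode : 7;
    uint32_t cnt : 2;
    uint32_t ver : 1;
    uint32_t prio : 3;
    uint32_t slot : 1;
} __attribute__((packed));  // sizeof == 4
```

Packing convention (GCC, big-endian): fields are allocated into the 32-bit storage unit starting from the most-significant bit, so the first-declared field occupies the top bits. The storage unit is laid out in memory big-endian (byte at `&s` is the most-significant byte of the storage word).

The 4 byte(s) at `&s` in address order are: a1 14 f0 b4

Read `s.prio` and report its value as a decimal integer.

2

[0]=0xa1 [1]=0x14 [2]=0xf0 [3]=0xb4 (big-endian) → word 0xa114f0b4
addr_hi:18 @ bit 14 → (0xa114f0b4>>14)&0x3ffff = 0x28453
mode:7 @ bit 7 → (0xa114f0b4>>7)&0x7f = 0x61
cnt:2 @ bit 5 → (0xa114f0b4>>5)&0x3 = 0x1
ver:1 @ bit 4 → (0xa114f0b4>>4)&0x1 = 0x1
prio:3 @ bit 1 → (0xa114f0b4>>1)&0x7 = 0x2  ←
slot:1 @ bit 0 → (0xa114f0b4>>0)&0x1 = 0x0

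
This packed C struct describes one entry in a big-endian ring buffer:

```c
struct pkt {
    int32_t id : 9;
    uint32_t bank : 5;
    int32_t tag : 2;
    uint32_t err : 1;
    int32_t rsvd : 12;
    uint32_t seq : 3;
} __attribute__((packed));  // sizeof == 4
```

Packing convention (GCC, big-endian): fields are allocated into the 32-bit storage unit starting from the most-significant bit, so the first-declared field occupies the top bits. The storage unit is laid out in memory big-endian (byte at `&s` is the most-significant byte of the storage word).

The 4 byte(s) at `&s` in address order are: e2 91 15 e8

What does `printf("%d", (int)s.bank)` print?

4

[0]=0xe2 [1]=0x91 [2]=0x15 [3]=0xe8 (big-endian) → word 0xe29115e8
id:9 @ bit 23 → (0xe29115e8>>23)&0x1ff = 0x1c5
bank:5 @ bit 18 → (0xe29115e8>>18)&0x1f = 0x4  ←
tag:2 @ bit 16 → (0xe29115e8>>16)&0x3 = 0x1
err:1 @ bit 15 → (0xe29115e8>>15)&0x1 = 0x0
rsvd:12 @ bit 3 → (0xe29115e8>>3)&0xfff = 0x2bd
seq:3 @ bit 0 → (0xe29115e8>>0)&0x7 = 0x0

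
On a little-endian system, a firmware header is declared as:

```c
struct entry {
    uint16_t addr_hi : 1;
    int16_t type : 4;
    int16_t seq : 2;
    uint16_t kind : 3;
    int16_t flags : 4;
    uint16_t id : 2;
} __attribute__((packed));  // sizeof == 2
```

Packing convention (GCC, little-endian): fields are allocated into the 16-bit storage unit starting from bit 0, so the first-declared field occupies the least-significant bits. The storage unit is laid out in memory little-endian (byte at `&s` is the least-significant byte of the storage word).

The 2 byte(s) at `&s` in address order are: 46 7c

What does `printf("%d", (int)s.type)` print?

[0]=0x46 [1]=0x7c (little-endian) → word 0x7c46
addr_hi [0+:1] = (word>>0) & 0x1 = 0
type [1+:4] = (word>>1) & 0xf = 3  ←
seq [5+:2] = (word>>5) & 0x3 = 2
kind [7+:3] = (word>>7) & 0x7 = 0
flags [10+:4] = (word>>10) & 0xf = 15
id [14+:2] = (word>>14) & 0x3 = 1
type signed 4b, MSB=0: value = 3

3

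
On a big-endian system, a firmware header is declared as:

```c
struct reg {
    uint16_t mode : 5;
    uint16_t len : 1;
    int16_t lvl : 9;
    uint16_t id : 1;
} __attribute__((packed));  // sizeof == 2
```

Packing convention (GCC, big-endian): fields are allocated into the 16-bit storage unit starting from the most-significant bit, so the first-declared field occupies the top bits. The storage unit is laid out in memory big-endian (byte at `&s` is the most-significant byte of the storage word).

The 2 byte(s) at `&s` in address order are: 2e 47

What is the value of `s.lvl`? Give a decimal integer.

[0]=0x2e [1]=0x47 (big-endian) → word 0x2e47
mode:5 @ bit 11 → (0x2e47>>11)&0x1f = 0x5
len:1 @ bit 10 → (0x2e47>>10)&0x1 = 0x1
lvl:9 @ bit 1 → (0x2e47>>1)&0x1ff = 0x123  ←
id:1 @ bit 0 → (0x2e47>>0)&0x1 = 0x1
lvl signed 9b, MSB=1: 291 - 512 = -221

-221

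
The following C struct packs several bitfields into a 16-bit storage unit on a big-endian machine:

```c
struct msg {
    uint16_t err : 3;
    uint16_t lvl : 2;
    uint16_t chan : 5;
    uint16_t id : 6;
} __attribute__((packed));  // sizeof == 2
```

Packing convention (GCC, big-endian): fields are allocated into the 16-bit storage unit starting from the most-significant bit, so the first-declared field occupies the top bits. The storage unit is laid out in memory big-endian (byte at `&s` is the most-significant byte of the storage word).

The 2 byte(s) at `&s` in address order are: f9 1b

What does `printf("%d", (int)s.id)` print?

[0]=0xf9 [1]=0x1b (big-endian) → word 0xf91b
err [13+:3] = (word>>13) & 0x7 = 7
lvl [11+:2] = (word>>11) & 0x3 = 3
chan [6+:5] = (word>>6) & 0x1f = 4
id [0+:6] = (word>>0) & 0x3f = 27  ←

27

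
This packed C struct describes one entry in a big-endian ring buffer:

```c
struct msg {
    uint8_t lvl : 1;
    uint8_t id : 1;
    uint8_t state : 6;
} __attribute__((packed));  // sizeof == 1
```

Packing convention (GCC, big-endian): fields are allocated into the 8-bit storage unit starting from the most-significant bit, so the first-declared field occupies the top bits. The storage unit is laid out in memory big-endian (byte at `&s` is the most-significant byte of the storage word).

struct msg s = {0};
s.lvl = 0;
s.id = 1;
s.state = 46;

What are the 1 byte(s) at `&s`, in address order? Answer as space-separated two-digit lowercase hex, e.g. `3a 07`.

[7+:1] lvl=0 & 0x1 = 0x0; word=0x00
[6+:1] id=1 & 0x1 = 0x1; word=0x40
[0+:6] state=46 & 0x3f = 0x2e; word=0x6e
word = 0x6e → big-endian bytes:
  [0]=0x6e

6e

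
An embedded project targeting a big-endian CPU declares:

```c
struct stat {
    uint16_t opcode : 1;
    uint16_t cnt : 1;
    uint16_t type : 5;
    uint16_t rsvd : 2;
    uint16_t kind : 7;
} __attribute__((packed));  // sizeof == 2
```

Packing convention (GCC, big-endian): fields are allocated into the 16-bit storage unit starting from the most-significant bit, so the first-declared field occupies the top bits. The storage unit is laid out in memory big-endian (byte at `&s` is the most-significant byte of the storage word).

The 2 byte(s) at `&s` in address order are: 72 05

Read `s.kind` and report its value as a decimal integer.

[0]=0x72 [1]=0x05 (big-endian) → word 0x7205
opcode [15+:1] = (word>>15) & 0x1 = 0
cnt [14+:1] = (word>>14) & 0x1 = 1
type [9+:5] = (word>>9) & 0x1f = 25
rsvd [7+:2] = (word>>7) & 0x3 = 0
kind [0+:7] = (word>>0) & 0x7f = 5  ←

5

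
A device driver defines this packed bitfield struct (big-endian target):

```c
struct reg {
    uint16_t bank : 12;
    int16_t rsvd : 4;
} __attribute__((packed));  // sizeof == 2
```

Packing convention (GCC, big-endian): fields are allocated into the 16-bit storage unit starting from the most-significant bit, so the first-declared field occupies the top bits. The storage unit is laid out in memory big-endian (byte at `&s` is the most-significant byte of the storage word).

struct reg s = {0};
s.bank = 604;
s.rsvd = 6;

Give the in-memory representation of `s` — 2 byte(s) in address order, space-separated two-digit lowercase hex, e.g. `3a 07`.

25 c6

[4+:12] bank=604 & 0xfff = 0x25c; word=0x25c0
[0+:4] rsvd=6 & 0xf = 0x6; word=0x25c6
word = 0x25c6 → big-endian bytes:
  [0]=0x25  [1]=0xc6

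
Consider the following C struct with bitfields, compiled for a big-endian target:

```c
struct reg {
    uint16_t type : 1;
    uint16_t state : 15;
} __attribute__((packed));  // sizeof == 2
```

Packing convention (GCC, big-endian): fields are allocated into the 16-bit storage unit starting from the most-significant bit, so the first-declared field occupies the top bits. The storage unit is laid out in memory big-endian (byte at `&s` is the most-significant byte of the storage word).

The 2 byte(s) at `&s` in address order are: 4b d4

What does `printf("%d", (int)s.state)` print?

19412

[0]=0x4b [1]=0xd4 (big-endian) → word 0x4bd4
type [15+:1] = (word>>15) & 0x1 = 0
state [0+:15] = (word>>0) & 0x7fff = 19412  ←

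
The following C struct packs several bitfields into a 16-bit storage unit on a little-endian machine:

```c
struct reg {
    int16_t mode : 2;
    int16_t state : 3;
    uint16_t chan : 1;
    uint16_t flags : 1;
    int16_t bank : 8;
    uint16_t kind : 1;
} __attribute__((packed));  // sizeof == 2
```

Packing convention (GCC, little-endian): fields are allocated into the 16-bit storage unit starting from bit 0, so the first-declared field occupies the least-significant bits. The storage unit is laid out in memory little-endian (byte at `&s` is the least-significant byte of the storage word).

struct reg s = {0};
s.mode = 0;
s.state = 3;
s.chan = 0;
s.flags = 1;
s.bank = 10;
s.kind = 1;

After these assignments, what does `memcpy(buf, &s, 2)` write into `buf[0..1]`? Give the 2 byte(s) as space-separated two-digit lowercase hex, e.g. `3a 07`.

mode:2 = 0 → 0x0 << 0 → word 0x0000
state:3 = 3 → 0x3 << 2 → word 0x000c
chan:1 = 0 → 0x0 << 5 → word 0x000c
flags:1 = 1 → 0x1 << 6 → word 0x004c
bank:8 = 10 → 0xa << 7 → word 0x054c
kind:1 = 1 → 0x1 << 15 → word 0x854c
word = 0x854c → little-endian bytes:
  [0]=0x4c  [1]=0x85

4c 85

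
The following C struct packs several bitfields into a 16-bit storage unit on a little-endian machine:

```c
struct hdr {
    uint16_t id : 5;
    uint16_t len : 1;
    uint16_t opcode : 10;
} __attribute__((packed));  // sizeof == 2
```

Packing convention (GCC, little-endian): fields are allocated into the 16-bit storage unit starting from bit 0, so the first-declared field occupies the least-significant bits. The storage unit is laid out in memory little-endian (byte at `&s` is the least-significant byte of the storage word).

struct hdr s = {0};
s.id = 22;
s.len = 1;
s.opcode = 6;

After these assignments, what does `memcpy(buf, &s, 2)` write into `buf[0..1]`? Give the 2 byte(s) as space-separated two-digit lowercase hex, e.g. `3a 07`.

id:5 = 22 → 0x16 << 0 → word 0x0016
len:1 = 1 → 0x1 << 5 → word 0x0036
opcode:10 = 6 → 0x6 << 6 → word 0x01b6
word = 0x01b6 → little-endian bytes:
  [0]=0xb6  [1]=0x01

b6 01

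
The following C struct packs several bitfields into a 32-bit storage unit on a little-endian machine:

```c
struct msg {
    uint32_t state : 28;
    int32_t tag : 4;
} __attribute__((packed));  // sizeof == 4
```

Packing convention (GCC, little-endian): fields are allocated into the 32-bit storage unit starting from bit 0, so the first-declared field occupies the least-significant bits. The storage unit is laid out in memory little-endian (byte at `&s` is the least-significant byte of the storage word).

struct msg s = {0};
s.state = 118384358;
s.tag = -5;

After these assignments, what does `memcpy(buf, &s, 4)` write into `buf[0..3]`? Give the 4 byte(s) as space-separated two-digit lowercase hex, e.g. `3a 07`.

[0+:28] state=118384358 & 0xfffffff = 0x70e66e6; word=0x070e66e6
[28+:4] tag=-5 & 0xf = 0xb; word=0xb70e66e6
word = 0xb70e66e6 → little-endian bytes:
  [0]=0xe6  [1]=0x66  [2]=0x0e  [3]=0xb7

e6 66 0e b7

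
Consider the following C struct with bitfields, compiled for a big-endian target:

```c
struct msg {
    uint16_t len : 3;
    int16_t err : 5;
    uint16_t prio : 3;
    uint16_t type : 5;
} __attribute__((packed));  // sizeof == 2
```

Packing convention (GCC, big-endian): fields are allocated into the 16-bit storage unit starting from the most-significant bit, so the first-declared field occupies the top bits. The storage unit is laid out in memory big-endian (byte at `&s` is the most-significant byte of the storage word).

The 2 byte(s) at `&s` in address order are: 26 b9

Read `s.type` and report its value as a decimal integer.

[0]=0x26 [1]=0xb9 (big-endian) → word 0x26b9
len:3 @ bit 13 → (0x26b9>>13)&0x7 = 0x1
err:5 @ bit 8 → (0x26b9>>8)&0x1f = 0x6
prio:3 @ bit 5 → (0x26b9>>5)&0x7 = 0x5
type:5 @ bit 0 → (0x26b9>>0)&0x1f = 0x19  ←

25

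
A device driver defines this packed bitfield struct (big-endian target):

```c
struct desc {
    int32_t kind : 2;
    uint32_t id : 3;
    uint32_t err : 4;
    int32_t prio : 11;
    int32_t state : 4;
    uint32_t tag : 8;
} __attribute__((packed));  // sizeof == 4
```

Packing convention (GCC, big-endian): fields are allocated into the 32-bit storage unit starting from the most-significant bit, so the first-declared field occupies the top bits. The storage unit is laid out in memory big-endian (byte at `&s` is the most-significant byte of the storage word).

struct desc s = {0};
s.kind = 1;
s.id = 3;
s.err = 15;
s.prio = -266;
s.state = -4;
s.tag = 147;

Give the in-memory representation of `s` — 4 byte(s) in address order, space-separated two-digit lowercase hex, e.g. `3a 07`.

5f ef 6c 93

kind:2 = 1 → 0x1 << 30 → word 0x40000000
id:3 = 3 → 0x3 << 27 → word 0x58000000
err:4 = 15 → 0xf << 23 → word 0x5f800000
prio:11 = -266 → 0x6f6 << 12 → word 0x5fef6000
state:4 = -4 → 0xc << 8 → word 0x5fef6c00
tag:8 = 147 → 0x93 << 0 → word 0x5fef6c93
word = 0x5fef6c93 → big-endian bytes:
  [0]=0x5f  [1]=0xef  [2]=0x6c  [3]=0x93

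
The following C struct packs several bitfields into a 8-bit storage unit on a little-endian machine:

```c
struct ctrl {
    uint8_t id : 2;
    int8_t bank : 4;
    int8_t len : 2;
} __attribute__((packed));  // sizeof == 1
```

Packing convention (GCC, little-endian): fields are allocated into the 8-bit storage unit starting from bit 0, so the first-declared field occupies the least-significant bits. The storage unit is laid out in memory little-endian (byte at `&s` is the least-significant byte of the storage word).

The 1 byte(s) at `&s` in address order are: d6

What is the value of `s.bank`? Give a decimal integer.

5

[0]=0xd6 (little-endian) → word 0xd6
id [0+:2] = (word>>0) & 0x3 = 2
bank [2+:4] = (word>>2) & 0xf = 5  ←
len [6+:2] = (word>>6) & 0x3 = 3
bank signed 4b, MSB=0: value = 5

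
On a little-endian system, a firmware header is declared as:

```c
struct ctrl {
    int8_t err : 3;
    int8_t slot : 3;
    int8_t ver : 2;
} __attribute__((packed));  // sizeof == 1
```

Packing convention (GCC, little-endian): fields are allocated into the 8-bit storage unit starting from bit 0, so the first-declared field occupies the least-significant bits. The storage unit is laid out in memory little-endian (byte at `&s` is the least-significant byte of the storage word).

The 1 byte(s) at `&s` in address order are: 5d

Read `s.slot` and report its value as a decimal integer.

3

[0]=0x5d (little-endian) → word 0x5d
err:3 @ bit 0 → (0x5d>>0)&0x7 = 0x5
slot:3 @ bit 3 → (0x5d>>3)&0x7 = 0x3  ←
ver:2 @ bit 6 → (0x5d>>6)&0x3 = 0x1
slot signed 3b, MSB=0: value = 3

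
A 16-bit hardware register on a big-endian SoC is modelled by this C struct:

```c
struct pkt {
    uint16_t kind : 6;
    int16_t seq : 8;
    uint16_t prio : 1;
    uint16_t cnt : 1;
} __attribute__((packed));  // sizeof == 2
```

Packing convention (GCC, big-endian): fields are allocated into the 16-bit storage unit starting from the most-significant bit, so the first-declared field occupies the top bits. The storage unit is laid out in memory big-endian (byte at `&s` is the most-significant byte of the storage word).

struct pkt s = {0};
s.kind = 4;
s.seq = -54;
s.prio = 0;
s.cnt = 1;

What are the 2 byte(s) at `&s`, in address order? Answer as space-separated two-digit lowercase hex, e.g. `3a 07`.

13 29

kind (6b) val=4 bits=0x4 at bit 10: 0x1000
seq (8b) val=-54 bits=0xca at bit 2: 0x1328
prio (1b) val=0 bits=0x0 at bit 1: 0x1328
cnt (1b) val=1 bits=0x1 at bit 0: 0x1329
word = 0x1329 → big-endian bytes:
  [0]=0x13  [1]=0x29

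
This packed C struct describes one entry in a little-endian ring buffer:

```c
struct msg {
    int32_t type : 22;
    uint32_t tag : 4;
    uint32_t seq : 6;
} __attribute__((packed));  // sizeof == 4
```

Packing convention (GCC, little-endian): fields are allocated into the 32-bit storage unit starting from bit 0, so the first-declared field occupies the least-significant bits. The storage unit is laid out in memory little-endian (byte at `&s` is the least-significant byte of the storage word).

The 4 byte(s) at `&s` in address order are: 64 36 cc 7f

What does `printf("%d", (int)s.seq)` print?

[0]=0x64 [1]=0x36 [2]=0xcc [3]=0x7f (little-endian) → word 0x7fcc3664
type:22 @ bit 0 → (0x7fcc3664>>0)&0x3fffff = 0xc3664
tag:4 @ bit 22 → (0x7fcc3664>>22)&0xf = 0xf
seq:6 @ bit 26 → (0x7fcc3664>>26)&0x3f = 0x1f  ←

31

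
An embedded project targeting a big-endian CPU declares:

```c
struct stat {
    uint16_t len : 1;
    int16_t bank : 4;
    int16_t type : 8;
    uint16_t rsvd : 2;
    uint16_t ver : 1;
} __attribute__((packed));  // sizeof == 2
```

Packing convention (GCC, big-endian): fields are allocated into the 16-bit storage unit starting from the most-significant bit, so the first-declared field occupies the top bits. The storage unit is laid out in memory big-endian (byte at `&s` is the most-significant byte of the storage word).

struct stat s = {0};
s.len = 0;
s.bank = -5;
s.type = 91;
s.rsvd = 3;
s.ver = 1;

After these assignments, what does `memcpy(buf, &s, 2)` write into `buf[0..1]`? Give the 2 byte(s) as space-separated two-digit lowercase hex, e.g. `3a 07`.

5a df

len (1b) val=0 bits=0x0 at bit 15: 0x0000
bank (4b) val=-5 bits=0xb at bit 11: 0x5800
type (8b) val=91 bits=0x5b at bit 3: 0x5ad8
rsvd (2b) val=3 bits=0x3 at bit 1: 0x5ade
ver (1b) val=1 bits=0x1 at bit 0: 0x5adf
word = 0x5adf → big-endian bytes:
  [0]=0x5a  [1]=0xdf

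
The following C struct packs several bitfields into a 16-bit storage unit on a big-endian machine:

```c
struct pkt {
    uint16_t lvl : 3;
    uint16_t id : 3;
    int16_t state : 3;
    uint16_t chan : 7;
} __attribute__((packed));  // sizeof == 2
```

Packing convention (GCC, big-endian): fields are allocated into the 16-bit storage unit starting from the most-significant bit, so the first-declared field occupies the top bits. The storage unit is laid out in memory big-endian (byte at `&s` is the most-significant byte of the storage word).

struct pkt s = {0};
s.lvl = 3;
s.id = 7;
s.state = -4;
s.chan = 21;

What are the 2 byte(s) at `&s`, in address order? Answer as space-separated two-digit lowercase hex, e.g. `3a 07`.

lvl:3 = 3 → 0x3 << 13 → word 0x6000
id:3 = 7 → 0x7 << 10 → word 0x7c00
state:3 = -4 → 0x4 << 7 → word 0x7e00
chan:7 = 21 → 0x15 << 0 → word 0x7e15
word = 0x7e15 → big-endian bytes:
  [0]=0x7e  [1]=0x15

7e 15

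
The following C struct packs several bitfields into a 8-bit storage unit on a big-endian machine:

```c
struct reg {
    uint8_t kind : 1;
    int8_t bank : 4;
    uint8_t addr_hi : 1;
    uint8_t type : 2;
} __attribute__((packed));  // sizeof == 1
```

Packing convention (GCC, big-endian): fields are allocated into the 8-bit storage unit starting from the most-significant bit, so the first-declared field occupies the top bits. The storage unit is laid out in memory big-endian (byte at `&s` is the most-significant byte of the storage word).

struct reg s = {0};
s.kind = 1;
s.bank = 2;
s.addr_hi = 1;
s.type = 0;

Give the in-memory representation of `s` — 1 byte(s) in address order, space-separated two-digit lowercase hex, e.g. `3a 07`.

94

kind (1b) val=1 bits=0x1 at bit 7: 0x80
bank (4b) val=2 bits=0x2 at bit 3: 0x90
addr_hi (1b) val=1 bits=0x1 at bit 2: 0x94
type (2b) val=0 bits=0x0 at bit 0: 0x94
word = 0x94 → big-endian bytes:
  [0]=0x94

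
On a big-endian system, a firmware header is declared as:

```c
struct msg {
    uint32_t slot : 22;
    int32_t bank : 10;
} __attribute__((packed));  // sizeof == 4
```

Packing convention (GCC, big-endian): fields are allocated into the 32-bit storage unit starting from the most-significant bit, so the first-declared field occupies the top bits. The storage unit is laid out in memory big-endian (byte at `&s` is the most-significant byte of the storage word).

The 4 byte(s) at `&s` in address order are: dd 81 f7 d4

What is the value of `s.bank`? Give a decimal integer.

-44

[0]=0xdd [1]=0x81 [2]=0xf7 [3]=0xd4 (big-endian) → word 0xdd81f7d4
slot:22 @ bit 10 → (0xdd81f7d4>>10)&0x3fffff = 0x37607d
bank:10 @ bit 0 → (0xdd81f7d4>>0)&0x3ff = 0x3d4  ←
bank signed 10b, MSB=1: 980 - 1024 = -44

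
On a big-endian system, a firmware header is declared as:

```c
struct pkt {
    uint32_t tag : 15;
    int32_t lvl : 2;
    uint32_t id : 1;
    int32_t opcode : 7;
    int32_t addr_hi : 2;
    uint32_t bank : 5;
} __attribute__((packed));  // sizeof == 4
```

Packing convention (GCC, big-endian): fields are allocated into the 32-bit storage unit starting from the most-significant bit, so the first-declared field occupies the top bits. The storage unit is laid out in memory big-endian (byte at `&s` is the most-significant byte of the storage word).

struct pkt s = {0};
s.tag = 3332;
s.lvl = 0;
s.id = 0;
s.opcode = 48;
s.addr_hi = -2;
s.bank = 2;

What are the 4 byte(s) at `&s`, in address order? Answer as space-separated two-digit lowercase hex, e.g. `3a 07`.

[17+:15] tag=3332 & 0x7fff = 0xd04; word=0x1a080000
[15+:2] lvl=0 & 0x3 = 0x0; word=0x1a080000
[14+:1] id=0 & 0x1 = 0x0; word=0x1a080000
[7+:7] opcode=48 & 0x7f = 0x30; word=0x1a081800
[5+:2] addr_hi=-2 & 0x3 = 0x2; word=0x1a081840
[0+:5] bank=2 & 0x1f = 0x2; word=0x1a081842
word = 0x1a081842 → big-endian bytes:
  [0]=0x1a  [1]=0x08  [2]=0x18  [3]=0x42

1a 08 18 42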